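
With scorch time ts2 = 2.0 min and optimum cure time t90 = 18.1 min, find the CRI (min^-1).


CRI = 100 / (t90 - ts2)
= 100 / (18.1 - 2.0)
= 100 / 16.1
= 6.21 min^-1

6.21 min^-1


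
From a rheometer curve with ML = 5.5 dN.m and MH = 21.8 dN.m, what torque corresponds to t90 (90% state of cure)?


M90 = ML + 0.9 * (MH - ML)
M90 = 5.5 + 0.9 * (21.8 - 5.5)
M90 = 5.5 + 0.9 * 16.3
M90 = 20.17 dN.m

20.17 dN.m


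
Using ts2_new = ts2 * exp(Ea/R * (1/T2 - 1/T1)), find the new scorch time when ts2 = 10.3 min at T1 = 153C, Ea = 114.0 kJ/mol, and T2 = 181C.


Convert temperatures: T1 = 153 + 273.15 = 426.15 K, T2 = 181 + 273.15 = 454.15 K
ts2_new = 10.3 * exp(114000 / 8.314 * (1/454.15 - 1/426.15))
1/T2 - 1/T1 = -1.4468e-04
ts2_new = 1.42 min

1.42 min


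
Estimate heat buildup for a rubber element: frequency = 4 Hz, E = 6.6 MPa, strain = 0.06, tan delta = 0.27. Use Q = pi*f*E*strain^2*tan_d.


Q = pi * f * E * strain^2 * tan_d
= pi * 4 * 6.6 * 0.06^2 * 0.27
= pi * 4 * 6.6 * 0.0036 * 0.27
= 0.0806

Q = 0.0806


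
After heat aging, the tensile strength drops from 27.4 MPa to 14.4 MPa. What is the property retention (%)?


Retention = aged / original * 100
= 14.4 / 27.4 * 100
= 52.6%

52.6%


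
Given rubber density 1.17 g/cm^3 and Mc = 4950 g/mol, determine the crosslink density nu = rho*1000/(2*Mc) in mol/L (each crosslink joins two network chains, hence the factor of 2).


nu = rho * 1000 / (2 * Mc)
nu = 1.17 * 1000 / (2 * 4950)
nu = 1170.0 / 9900
nu = 0.1182 mol/L

0.1182 mol/L


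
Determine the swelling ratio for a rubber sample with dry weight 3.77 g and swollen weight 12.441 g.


Q = W_swollen / W_dry
Q = 12.441 / 3.77
Q = 3.3

Q = 3.3


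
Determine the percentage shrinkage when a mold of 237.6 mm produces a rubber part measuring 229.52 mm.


Shrinkage = (mold - part) / mold * 100
= (237.6 - 229.52) / 237.6 * 100
= 8.08 / 237.6 * 100
= 3.4%

3.4%


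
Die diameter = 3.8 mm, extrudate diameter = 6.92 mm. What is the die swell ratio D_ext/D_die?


Die swell ratio = D_extrudate / D_die
= 6.92 / 3.8
= 1.821

Die swell = 1.821


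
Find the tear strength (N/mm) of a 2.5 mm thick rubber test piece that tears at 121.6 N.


Tear strength = force / thickness
= 121.6 / 2.5
= 48.64 N/mm

48.64 N/mm


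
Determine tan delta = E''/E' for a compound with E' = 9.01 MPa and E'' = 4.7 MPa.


tan delta = E'' / E'
= 4.7 / 9.01
= 0.5216

tan delta = 0.5216


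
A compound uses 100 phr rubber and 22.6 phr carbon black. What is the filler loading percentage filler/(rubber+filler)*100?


Filler % = filler / (rubber + filler) * 100
= 22.6 / (100 + 22.6) * 100
= 22.6 / 122.6 * 100
= 18.43%

18.43%


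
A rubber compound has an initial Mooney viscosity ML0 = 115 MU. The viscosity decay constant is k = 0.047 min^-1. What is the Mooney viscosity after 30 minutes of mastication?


ML = ML0 * exp(-k * t)
ML = 115 * exp(-0.047 * 30)
ML = 115 * 0.2441
ML = 28.08 MU

28.08 MU


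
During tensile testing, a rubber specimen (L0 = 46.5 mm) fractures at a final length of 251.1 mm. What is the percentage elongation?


Elongation = (Lf - L0) / L0 * 100
= (251.1 - 46.5) / 46.5 * 100
= 204.6 / 46.5 * 100
= 440.0%

440.0%


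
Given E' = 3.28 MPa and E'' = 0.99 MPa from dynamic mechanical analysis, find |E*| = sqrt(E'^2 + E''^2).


|E*| = sqrt(E'^2 + E''^2)
= sqrt(3.28^2 + 0.99^2)
= sqrt(10.7584 + 0.9801)
= 3.426 MPa

3.426 MPa


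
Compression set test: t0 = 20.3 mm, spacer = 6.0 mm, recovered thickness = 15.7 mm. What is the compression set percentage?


CS = (t0 - recovered) / (t0 - ts) * 100
= (20.3 - 15.7) / (20.3 - 6.0) * 100
= 4.6 / 14.3 * 100
= 32.2%

32.2%


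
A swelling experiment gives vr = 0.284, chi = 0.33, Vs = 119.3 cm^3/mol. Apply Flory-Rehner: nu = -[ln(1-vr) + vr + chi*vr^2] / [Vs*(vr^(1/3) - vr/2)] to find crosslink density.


ln(1 - vr) = ln(1 - 0.284) = -0.3341
Numerator = -((-0.3341) + 0.284 + 0.33 * 0.284^2) = 0.0235
Denominator = 119.3 * (0.284^(1/3) - 0.284/2) = 61.4769
nu = 0.0235 / 61.4769 = 3.8158e-04 mol/cm^3

3.8158e-04 mol/cm^3


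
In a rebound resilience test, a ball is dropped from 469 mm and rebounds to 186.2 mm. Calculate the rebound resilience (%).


Resilience = h_rebound / h_drop * 100
= 186.2 / 469 * 100
= 39.7%

39.7%


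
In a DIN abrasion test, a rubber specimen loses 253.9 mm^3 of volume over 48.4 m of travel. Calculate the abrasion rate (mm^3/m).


Rate = volume_loss / distance
= 253.9 / 48.4
= 5.246 mm^3/m

5.246 mm^3/m


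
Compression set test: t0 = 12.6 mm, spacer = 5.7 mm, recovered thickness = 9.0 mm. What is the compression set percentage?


CS = (t0 - recovered) / (t0 - ts) * 100
= (12.6 - 9.0) / (12.6 - 5.7) * 100
= 3.6 / 6.9 * 100
= 52.2%

52.2%


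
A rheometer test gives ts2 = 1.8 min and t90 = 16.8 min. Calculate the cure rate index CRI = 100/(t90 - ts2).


CRI = 100 / (t90 - ts2)
= 100 / (16.8 - 1.8)
= 100 / 15.0
= 6.67 min^-1

6.67 min^-1


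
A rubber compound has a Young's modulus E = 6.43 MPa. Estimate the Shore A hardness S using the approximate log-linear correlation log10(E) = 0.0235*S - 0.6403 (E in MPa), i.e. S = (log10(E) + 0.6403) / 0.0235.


log10(E) = 0.0235*S - 0.6403  =>  S = (log10(E) + 0.6403) / 0.0235
log10(6.43) = 0.808211
S = (0.808211 + 0.6403) / 0.0235 = 1.448511 / 0.0235
S = 61.6

Shore A = 61.6


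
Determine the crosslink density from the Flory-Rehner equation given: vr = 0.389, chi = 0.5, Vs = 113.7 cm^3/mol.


ln(1 - vr) = ln(1 - 0.389) = -0.4927
Numerator = -((-0.4927) + 0.389 + 0.5 * 0.389^2) = 0.0280
Denominator = 113.7 * (0.389^(1/3) - 0.389/2) = 60.8851
nu = 0.0280 / 60.8851 = 4.5985e-04 mol/cm^3

4.5985e-04 mol/cm^3


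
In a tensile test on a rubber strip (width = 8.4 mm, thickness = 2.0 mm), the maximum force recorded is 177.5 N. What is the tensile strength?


Area = width * thickness = 8.4 * 2.0 = 16.8 mm^2
TS = force / area = 177.5 / 16.8 = 10.57 MPa

10.57 MPa


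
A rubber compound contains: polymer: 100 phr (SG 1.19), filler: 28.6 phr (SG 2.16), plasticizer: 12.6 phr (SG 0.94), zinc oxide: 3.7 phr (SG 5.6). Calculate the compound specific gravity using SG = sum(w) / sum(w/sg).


Sum of weights = 144.9
Volume contributions:
  polymer: 100/1.19 = 84.0336
  filler: 28.6/2.16 = 13.2407
  plasticizer: 12.6/0.94 = 13.4043
  zinc oxide: 3.7/5.6 = 0.6607
Sum of volumes = 111.3393
SG = 144.9 / 111.3393 = 1.301

SG = 1.301


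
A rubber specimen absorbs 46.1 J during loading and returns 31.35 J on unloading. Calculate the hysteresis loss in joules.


Hysteresis loss = loading - unloading
= 46.1 - 31.35
= 14.75 J

14.75 J


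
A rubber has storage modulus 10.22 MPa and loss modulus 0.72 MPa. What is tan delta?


tan delta = E'' / E'
= 0.72 / 10.22
= 0.0705

tan delta = 0.0705


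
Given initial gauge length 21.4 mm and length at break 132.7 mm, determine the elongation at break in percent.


Elongation = (Lf - L0) / L0 * 100
= (132.7 - 21.4) / 21.4 * 100
= 111.3 / 21.4 * 100
= 520.1%

520.1%


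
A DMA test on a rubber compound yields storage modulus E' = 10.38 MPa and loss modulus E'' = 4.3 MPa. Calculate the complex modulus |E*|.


|E*| = sqrt(E'^2 + E''^2)
= sqrt(10.38^2 + 4.3^2)
= sqrt(107.7444 + 18.4900)
= 11.235 MPa

11.235 MPa


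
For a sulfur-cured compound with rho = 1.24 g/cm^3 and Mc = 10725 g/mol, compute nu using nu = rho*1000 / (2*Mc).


nu = rho * 1000 / (2 * Mc)
nu = 1.24 * 1000 / (2 * 10725)
nu = 1240.0 / 21450
nu = 0.0578 mol/L

0.0578 mol/L


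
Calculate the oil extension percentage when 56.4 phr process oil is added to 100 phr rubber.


Oil % = oil / (100 + oil) * 100
= 56.4 / (100 + 56.4) * 100
= 56.4 / 156.4 * 100
= 36.06%

36.06%


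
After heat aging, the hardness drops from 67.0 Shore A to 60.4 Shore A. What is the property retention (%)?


Retention = aged / original * 100
= 60.4 / 67.0 * 100
= 90.1%

90.1%


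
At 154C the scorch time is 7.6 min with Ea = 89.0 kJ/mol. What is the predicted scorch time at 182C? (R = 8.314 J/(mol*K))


Convert temperatures: T1 = 154 + 273.15 = 427.15 K, T2 = 182 + 273.15 = 455.15 K
ts2_new = 7.6 * exp(89000 / 8.314 * (1/455.15 - 1/427.15))
1/T2 - 1/T1 = -1.4402e-04
ts2_new = 1.63 min

1.63 min


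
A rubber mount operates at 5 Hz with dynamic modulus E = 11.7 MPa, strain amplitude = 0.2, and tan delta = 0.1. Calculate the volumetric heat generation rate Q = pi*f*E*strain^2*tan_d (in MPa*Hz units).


Q = pi * f * E * strain^2 * tan_d
= pi * 5 * 11.7 * 0.2^2 * 0.1
= pi * 5 * 11.7 * 0.0400 * 0.1
= 0.7351

Q = 0.7351


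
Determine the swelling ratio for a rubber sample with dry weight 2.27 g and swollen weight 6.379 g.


Q = W_swollen / W_dry
Q = 6.379 / 2.27
Q = 2.81

Q = 2.81


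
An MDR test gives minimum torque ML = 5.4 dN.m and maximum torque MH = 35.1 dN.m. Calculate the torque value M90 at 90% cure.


M90 = ML + 0.9 * (MH - ML)
M90 = 5.4 + 0.9 * (35.1 - 5.4)
M90 = 5.4 + 0.9 * 29.7
M90 = 32.13 dN.m

32.13 dN.m


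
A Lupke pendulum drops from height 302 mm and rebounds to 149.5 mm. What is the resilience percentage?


Resilience = h_rebound / h_drop * 100
= 149.5 / 302 * 100
= 49.5%

49.5%


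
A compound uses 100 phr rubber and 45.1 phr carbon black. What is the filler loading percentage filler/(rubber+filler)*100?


Filler % = filler / (rubber + filler) * 100
= 45.1 / (100 + 45.1) * 100
= 45.1 / 145.1 * 100
= 31.08%

31.08%


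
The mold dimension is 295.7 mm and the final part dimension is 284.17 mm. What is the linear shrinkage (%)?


Shrinkage = (mold - part) / mold * 100
= (295.7 - 284.17) / 295.7 * 100
= 11.53 / 295.7 * 100
= 3.9%

3.9%


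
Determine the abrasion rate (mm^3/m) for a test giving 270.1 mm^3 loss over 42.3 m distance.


Rate = volume_loss / distance
= 270.1 / 42.3
= 6.385 mm^3/m

6.385 mm^3/m


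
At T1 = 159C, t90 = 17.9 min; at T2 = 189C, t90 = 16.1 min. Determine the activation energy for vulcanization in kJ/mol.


T1 = 432.15 K, T2 = 462.15 K
1/T1 - 1/T2 = 1.5021e-04
ln(t1/t2) = ln(17.9/16.1) = 0.1060
Ea = 8.314 * 0.1060 / 1.5021e-04 = 5865.9190 J/mol
Ea = 5.87 kJ/mol

5.87 kJ/mol


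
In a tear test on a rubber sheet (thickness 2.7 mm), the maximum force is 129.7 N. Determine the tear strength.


Tear strength = force / thickness
= 129.7 / 2.7
= 48.04 N/mm

48.04 N/mm


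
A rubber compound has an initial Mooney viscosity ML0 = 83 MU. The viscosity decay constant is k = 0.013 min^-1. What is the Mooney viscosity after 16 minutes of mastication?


ML = ML0 * exp(-k * t)
ML = 83 * exp(-0.013 * 16)
ML = 83 * 0.8122
ML = 67.41 MU

67.41 MU


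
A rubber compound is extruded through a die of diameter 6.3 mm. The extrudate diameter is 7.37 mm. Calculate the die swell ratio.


Die swell ratio = D_extrudate / D_die
= 7.37 / 6.3
= 1.17

Die swell = 1.17


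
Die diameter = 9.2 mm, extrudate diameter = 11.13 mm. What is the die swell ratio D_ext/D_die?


Die swell ratio = D_extrudate / D_die
= 11.13 / 9.2
= 1.21

Die swell = 1.21


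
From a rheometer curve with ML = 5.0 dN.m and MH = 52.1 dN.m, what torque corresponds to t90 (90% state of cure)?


M90 = ML + 0.9 * (MH - ML)
M90 = 5.0 + 0.9 * (52.1 - 5.0)
M90 = 5.0 + 0.9 * 47.1
M90 = 47.39 dN.m

47.39 dN.m


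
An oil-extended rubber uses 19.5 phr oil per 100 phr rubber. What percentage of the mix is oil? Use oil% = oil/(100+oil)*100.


Oil % = oil / (100 + oil) * 100
= 19.5 / (100 + 19.5) * 100
= 19.5 / 119.5 * 100
= 16.32%

16.32%


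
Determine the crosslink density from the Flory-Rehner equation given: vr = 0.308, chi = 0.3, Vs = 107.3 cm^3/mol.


ln(1 - vr) = ln(1 - 0.308) = -0.3682
Numerator = -((-0.3682) + 0.308 + 0.3 * 0.308^2) = 0.0317
Denominator = 107.3 * (0.308^(1/3) - 0.308/2) = 55.9389
nu = 0.0317 / 55.9389 = 5.6687e-04 mol/cm^3

5.6687e-04 mol/cm^3


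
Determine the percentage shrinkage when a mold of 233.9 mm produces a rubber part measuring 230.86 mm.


Shrinkage = (mold - part) / mold * 100
= (233.9 - 230.86) / 233.9 * 100
= 3.04 / 233.9 * 100
= 1.3%

1.3%


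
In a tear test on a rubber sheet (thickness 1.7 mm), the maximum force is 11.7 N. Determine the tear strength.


Tear strength = force / thickness
= 11.7 / 1.7
= 6.88 N/mm

6.88 N/mm


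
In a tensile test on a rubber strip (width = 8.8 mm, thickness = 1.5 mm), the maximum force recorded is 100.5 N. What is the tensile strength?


Area = width * thickness = 8.8 * 1.5 = 13.2 mm^2
TS = force / area = 100.5 / 13.2 = 7.61 MPa

7.61 MPa


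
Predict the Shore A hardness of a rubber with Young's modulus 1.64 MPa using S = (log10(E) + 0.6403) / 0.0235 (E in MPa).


log10(E) = 0.0235*S - 0.6403  =>  S = (log10(E) + 0.6403) / 0.0235
log10(1.64) = 0.214844
S = (0.214844 + 0.6403) / 0.0235 = 0.855144 / 0.0235
S = 36.4

Shore A = 36.4


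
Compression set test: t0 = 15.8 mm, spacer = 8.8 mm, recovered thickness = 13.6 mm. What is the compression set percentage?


CS = (t0 - recovered) / (t0 - ts) * 100
= (15.8 - 13.6) / (15.8 - 8.8) * 100
= 2.2 / 7.0 * 100
= 31.4%

31.4%


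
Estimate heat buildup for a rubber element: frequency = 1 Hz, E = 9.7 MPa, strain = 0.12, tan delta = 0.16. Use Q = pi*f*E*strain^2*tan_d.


Q = pi * f * E * strain^2 * tan_d
= pi * 1 * 9.7 * 0.12^2 * 0.16
= pi * 1 * 9.7 * 0.0144 * 0.16
= 0.0702

Q = 0.0702


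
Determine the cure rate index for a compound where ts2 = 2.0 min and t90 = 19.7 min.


CRI = 100 / (t90 - ts2)
= 100 / (19.7 - 2.0)
= 100 / 17.7
= 5.65 min^-1

5.65 min^-1


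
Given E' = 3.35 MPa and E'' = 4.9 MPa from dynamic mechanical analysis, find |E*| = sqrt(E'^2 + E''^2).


|E*| = sqrt(E'^2 + E''^2)
= sqrt(3.35^2 + 4.9^2)
= sqrt(11.2225 + 24.0100)
= 5.936 MPa

5.936 MPa


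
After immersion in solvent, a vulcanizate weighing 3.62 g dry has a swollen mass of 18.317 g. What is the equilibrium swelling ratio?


Q = W_swollen / W_dry
Q = 18.317 / 3.62
Q = 5.06

Q = 5.06


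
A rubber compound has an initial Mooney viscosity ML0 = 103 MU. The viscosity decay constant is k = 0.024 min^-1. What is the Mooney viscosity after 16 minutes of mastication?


ML = ML0 * exp(-k * t)
ML = 103 * exp(-0.024 * 16)
ML = 103 * 0.6811
ML = 70.16 MU

70.16 MU


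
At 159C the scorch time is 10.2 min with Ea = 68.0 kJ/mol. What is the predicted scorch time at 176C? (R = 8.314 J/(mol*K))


Convert temperatures: T1 = 159 + 273.15 = 432.15 K, T2 = 176 + 273.15 = 449.15 K
ts2_new = 10.2 * exp(68000 / 8.314 * (1/449.15 - 1/432.15))
1/T2 - 1/T1 = -8.7584e-05
ts2_new = 4.98 min

4.98 min


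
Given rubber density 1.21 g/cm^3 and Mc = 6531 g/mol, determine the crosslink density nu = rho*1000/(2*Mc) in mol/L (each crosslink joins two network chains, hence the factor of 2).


nu = rho * 1000 / (2 * Mc)
nu = 1.21 * 1000 / (2 * 6531)
nu = 1210.0 / 13062
nu = 0.0926 mol/L

0.0926 mol/L


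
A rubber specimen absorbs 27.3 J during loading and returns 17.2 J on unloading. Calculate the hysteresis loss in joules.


Hysteresis loss = loading - unloading
= 27.3 - 17.2
= 10.1 J

10.1 J


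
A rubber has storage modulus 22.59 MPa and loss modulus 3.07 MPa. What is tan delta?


tan delta = E'' / E'
= 3.07 / 22.59
= 0.1359

tan delta = 0.1359


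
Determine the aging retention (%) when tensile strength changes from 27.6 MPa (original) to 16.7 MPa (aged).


Retention = aged / original * 100
= 16.7 / 27.6 * 100
= 60.5%

60.5%


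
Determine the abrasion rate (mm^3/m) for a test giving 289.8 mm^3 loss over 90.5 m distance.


Rate = volume_loss / distance
= 289.8 / 90.5
= 3.202 mm^3/m

3.202 mm^3/m


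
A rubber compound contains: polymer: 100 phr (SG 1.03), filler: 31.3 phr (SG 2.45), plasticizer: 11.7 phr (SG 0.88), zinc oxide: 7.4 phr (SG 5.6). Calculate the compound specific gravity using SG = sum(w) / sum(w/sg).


Sum of weights = 150.4
Volume contributions:
  polymer: 100/1.03 = 97.0874
  filler: 31.3/2.45 = 12.7755
  plasticizer: 11.7/0.88 = 13.2955
  zinc oxide: 7.4/5.6 = 1.3214
Sum of volumes = 124.4798
SG = 150.4 / 124.4798 = 1.208

SG = 1.208


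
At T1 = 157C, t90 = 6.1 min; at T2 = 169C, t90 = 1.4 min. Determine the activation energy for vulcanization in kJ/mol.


T1 = 430.15 K, T2 = 442.15 K
1/T1 - 1/T2 = 6.3095e-05
ln(t1/t2) = ln(6.1/1.4) = 1.4718
Ea = 8.314 * 1.4718 / 6.3095e-05 = 193942.0618 J/mol
Ea = 193.94 kJ/mol

193.94 kJ/mol


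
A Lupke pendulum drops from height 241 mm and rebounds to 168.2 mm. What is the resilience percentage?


Resilience = h_rebound / h_drop * 100
= 168.2 / 241 * 100
= 69.8%

69.8%


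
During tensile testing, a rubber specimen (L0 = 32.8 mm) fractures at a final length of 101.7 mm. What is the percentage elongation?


Elongation = (Lf - L0) / L0 * 100
= (101.7 - 32.8) / 32.8 * 100
= 68.9 / 32.8 * 100
= 210.1%

210.1%


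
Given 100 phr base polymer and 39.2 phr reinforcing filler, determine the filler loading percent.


Filler % = filler / (rubber + filler) * 100
= 39.2 / (100 + 39.2) * 100
= 39.2 / 139.2 * 100
= 28.16%

28.16%


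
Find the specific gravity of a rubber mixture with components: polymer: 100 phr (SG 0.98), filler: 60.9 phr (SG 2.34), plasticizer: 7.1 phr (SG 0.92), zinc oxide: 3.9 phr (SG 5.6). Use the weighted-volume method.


Sum of weights = 171.9
Volume contributions:
  polymer: 100/0.98 = 102.0408
  filler: 60.9/2.34 = 26.0256
  plasticizer: 7.1/0.92 = 7.7174
  zinc oxide: 3.9/5.6 = 0.6964
Sum of volumes = 136.4803
SG = 171.9 / 136.4803 = 1.26

SG = 1.26


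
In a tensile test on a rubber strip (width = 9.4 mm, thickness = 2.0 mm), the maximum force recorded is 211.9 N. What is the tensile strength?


Area = width * thickness = 9.4 * 2.0 = 18.8 mm^2
TS = force / area = 211.9 / 18.8 = 11.27 MPa

11.27 MPa


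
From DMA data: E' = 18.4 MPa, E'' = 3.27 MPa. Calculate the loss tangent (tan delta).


tan delta = E'' / E'
= 3.27 / 18.4
= 0.1777

tan delta = 0.1777


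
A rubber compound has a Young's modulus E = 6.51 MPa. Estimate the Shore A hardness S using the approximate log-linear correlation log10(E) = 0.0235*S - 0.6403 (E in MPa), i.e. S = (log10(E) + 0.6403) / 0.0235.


log10(E) = 0.0235*S - 0.6403  =>  S = (log10(E) + 0.6403) / 0.0235
log10(6.51) = 0.813581
S = (0.813581 + 0.6403) / 0.0235 = 1.453881 / 0.0235
S = 61.9

Shore A = 61.9


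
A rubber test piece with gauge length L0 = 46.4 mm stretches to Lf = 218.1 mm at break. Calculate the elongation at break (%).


Elongation = (Lf - L0) / L0 * 100
= (218.1 - 46.4) / 46.4 * 100
= 171.7 / 46.4 * 100
= 370.0%

370.0%


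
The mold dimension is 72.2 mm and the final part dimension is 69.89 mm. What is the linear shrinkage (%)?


Shrinkage = (mold - part) / mold * 100
= (72.2 - 69.89) / 72.2 * 100
= 2.31 / 72.2 * 100
= 3.2%

3.2%


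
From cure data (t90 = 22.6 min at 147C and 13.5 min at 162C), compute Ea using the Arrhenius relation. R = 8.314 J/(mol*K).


T1 = 420.15 K, T2 = 435.15 K
1/T1 - 1/T2 = 8.2044e-05
ln(t1/t2) = ln(22.6/13.5) = 0.5153
Ea = 8.314 * 0.5153 / 8.2044e-05 = 52214.2125 J/mol
Ea = 52.21 kJ/mol

52.21 kJ/mol


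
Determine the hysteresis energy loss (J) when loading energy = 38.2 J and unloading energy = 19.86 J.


Hysteresis loss = loading - unloading
= 38.2 - 19.86
= 18.34 J

18.34 J


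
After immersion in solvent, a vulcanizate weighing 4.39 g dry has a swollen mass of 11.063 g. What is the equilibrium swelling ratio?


Q = W_swollen / W_dry
Q = 11.063 / 4.39
Q = 2.52

Q = 2.52


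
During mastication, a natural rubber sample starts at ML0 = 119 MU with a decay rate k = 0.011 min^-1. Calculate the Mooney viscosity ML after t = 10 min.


ML = ML0 * exp(-k * t)
ML = 119 * exp(-0.011 * 10)
ML = 119 * 0.8958
ML = 106.6 MU

106.6 MU


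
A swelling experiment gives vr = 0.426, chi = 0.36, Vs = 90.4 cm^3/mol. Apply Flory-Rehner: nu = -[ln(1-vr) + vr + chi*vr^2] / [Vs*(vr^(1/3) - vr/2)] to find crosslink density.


ln(1 - vr) = ln(1 - 0.426) = -0.5551
Numerator = -((-0.5551) + 0.426 + 0.36 * 0.426^2) = 0.0638
Denominator = 90.4 * (0.426^(1/3) - 0.426/2) = 48.7651
nu = 0.0638 / 48.7651 = 0.0013 mol/cm^3

0.0013 mol/cm^3


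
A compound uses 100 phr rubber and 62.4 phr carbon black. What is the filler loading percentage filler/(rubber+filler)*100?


Filler % = filler / (rubber + filler) * 100
= 62.4 / (100 + 62.4) * 100
= 62.4 / 162.4 * 100
= 38.42%

38.42%


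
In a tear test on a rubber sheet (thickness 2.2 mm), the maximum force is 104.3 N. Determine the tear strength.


Tear strength = force / thickness
= 104.3 / 2.2
= 47.41 N/mm

47.41 N/mm


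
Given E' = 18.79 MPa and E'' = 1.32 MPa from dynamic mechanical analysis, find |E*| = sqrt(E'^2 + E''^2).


|E*| = sqrt(E'^2 + E''^2)
= sqrt(18.79^2 + 1.32^2)
= sqrt(353.0641 + 1.7424)
= 18.836 MPa

18.836 MPa


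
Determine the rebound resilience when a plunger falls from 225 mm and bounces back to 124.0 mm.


Resilience = h_rebound / h_drop * 100
= 124.0 / 225 * 100
= 55.1%

55.1%


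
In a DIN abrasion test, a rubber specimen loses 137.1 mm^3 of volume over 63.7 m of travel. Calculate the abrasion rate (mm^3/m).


Rate = volume_loss / distance
= 137.1 / 63.7
= 2.152 mm^3/m

2.152 mm^3/m


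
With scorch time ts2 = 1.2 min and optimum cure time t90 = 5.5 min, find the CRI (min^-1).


CRI = 100 / (t90 - ts2)
= 100 / (5.5 - 1.2)
= 100 / 4.3
= 23.26 min^-1

23.26 min^-1


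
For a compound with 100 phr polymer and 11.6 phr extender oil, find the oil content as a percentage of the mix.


Oil % = oil / (100 + oil) * 100
= 11.6 / (100 + 11.6) * 100
= 11.6 / 111.6 * 100
= 10.39%

10.39%


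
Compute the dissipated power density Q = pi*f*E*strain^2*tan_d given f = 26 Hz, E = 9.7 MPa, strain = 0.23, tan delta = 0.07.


Q = pi * f * E * strain^2 * tan_d
= pi * 26 * 9.7 * 0.23^2 * 0.07
= pi * 26 * 9.7 * 0.0529 * 0.07
= 2.9339

Q = 2.9339


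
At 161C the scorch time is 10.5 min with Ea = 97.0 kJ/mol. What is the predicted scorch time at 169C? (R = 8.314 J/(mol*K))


Convert temperatures: T1 = 161 + 273.15 = 434.15 K, T2 = 169 + 273.15 = 442.15 K
ts2_new = 10.5 * exp(97000 / 8.314 * (1/442.15 - 1/434.15))
1/T2 - 1/T1 = -4.1675e-05
ts2_new = 6.46 min

6.46 min


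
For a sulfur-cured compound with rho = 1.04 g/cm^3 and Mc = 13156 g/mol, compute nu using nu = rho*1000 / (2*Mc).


nu = rho * 1000 / (2 * Mc)
nu = 1.04 * 1000 / (2 * 13156)
nu = 1040.0 / 26312
nu = 0.0395 mol/L

0.0395 mol/L


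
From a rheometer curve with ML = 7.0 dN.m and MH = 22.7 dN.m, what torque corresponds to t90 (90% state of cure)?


M90 = ML + 0.9 * (MH - ML)
M90 = 7.0 + 0.9 * (22.7 - 7.0)
M90 = 7.0 + 0.9 * 15.7
M90 = 21.13 dN.m

21.13 dN.m


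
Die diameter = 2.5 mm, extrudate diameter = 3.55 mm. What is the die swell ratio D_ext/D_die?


Die swell ratio = D_extrudate / D_die
= 3.55 / 2.5
= 1.42

Die swell = 1.42


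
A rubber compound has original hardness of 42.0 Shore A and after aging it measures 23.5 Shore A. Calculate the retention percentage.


Retention = aged / original * 100
= 23.5 / 42.0 * 100
= 56.0%

56.0%


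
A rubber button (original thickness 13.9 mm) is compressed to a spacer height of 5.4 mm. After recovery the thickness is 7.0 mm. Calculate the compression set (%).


CS = (t0 - recovered) / (t0 - ts) * 100
= (13.9 - 7.0) / (13.9 - 5.4) * 100
= 6.9 / 8.5 * 100
= 81.2%

81.2%


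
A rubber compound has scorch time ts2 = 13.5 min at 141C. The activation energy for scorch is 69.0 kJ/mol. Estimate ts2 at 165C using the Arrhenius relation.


Convert temperatures: T1 = 141 + 273.15 = 414.15 K, T2 = 165 + 273.15 = 438.15 K
ts2_new = 13.5 * exp(69000 / 8.314 * (1/438.15 - 1/414.15))
1/T2 - 1/T1 = -1.3226e-04
ts2_new = 4.5 min

4.5 min


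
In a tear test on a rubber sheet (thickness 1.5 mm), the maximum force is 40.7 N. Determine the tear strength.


Tear strength = force / thickness
= 40.7 / 1.5
= 27.13 N/mm

27.13 N/mm


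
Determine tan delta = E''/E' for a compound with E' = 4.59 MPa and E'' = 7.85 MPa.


tan delta = E'' / E'
= 7.85 / 4.59
= 1.7102

tan delta = 1.7102


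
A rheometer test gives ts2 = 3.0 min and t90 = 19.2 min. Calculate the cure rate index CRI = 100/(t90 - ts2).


CRI = 100 / (t90 - ts2)
= 100 / (19.2 - 3.0)
= 100 / 16.2
= 6.17 min^-1

6.17 min^-1


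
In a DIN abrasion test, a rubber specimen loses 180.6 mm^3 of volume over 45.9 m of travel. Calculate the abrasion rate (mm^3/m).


Rate = volume_loss / distance
= 180.6 / 45.9
= 3.935 mm^3/m

3.935 mm^3/m


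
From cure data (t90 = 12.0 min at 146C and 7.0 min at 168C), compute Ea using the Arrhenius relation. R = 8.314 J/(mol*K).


T1 = 419.15 K, T2 = 441.15 K
1/T1 - 1/T2 = 1.1898e-04
ln(t1/t2) = ln(12.0/7.0) = 0.5390
Ea = 8.314 * 0.5390 / 1.1898e-04 = 37664.2253 J/mol
Ea = 37.66 kJ/mol

37.66 kJ/mol


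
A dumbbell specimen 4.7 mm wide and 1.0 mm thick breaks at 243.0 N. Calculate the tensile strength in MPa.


Area = width * thickness = 4.7 * 1.0 = 4.7 mm^2
TS = force / area = 243.0 / 4.7 = 51.7 MPa

51.7 MPa


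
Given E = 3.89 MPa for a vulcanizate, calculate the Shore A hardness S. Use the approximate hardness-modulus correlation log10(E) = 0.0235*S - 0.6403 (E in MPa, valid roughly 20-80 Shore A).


log10(E) = 0.0235*S - 0.6403  =>  S = (log10(E) + 0.6403) / 0.0235
log10(3.89) = 0.589950
S = (0.589950 + 0.6403) / 0.0235 = 1.230250 / 0.0235
S = 52.4

Shore A = 52.4


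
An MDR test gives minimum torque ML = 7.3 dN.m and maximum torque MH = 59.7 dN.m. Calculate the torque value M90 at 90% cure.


M90 = ML + 0.9 * (MH - ML)
M90 = 7.3 + 0.9 * (59.7 - 7.3)
M90 = 7.3 + 0.9 * 52.4
M90 = 54.46 dN.m

54.46 dN.m


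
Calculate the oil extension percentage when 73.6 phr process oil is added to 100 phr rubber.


Oil % = oil / (100 + oil) * 100
= 73.6 / (100 + 73.6) * 100
= 73.6 / 173.6 * 100
= 42.4%

42.4%


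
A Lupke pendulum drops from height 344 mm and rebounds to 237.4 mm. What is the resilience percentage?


Resilience = h_rebound / h_drop * 100
= 237.4 / 344 * 100
= 69.0%

69.0%


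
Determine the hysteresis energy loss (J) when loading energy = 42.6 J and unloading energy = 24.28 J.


Hysteresis loss = loading - unloading
= 42.6 - 24.28
= 18.32 J

18.32 J


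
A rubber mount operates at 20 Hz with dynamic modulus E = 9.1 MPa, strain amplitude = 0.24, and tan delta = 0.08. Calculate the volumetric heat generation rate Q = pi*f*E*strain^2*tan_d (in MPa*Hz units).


Q = pi * f * E * strain^2 * tan_d
= pi * 20 * 9.1 * 0.24^2 * 0.08
= pi * 20 * 9.1 * 0.0576 * 0.08
= 2.6347

Q = 2.6347


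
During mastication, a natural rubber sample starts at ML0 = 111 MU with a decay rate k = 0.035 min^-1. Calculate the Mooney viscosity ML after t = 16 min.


ML = ML0 * exp(-k * t)
ML = 111 * exp(-0.035 * 16)
ML = 111 * 0.5712
ML = 63.4 MU

63.4 MU


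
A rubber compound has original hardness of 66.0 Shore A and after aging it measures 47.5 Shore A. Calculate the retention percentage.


Retention = aged / original * 100
= 47.5 / 66.0 * 100
= 72.0%

72.0%


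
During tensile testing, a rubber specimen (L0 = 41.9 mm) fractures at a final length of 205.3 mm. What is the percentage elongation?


Elongation = (Lf - L0) / L0 * 100
= (205.3 - 41.9) / 41.9 * 100
= 163.4 / 41.9 * 100
= 390.0%

390.0%


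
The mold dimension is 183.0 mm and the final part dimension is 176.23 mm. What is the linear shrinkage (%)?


Shrinkage = (mold - part) / mold * 100
= (183.0 - 176.23) / 183.0 * 100
= 6.77 / 183.0 * 100
= 3.7%

3.7%


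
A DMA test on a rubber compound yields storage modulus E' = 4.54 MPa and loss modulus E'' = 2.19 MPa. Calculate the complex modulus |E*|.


|E*| = sqrt(E'^2 + E''^2)
= sqrt(4.54^2 + 2.19^2)
= sqrt(20.6116 + 4.7961)
= 5.041 MPa

5.041 MPa


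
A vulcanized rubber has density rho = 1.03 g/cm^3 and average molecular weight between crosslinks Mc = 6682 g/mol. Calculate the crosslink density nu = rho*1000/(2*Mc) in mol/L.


nu = rho * 1000 / (2 * Mc)
nu = 1.03 * 1000 / (2 * 6682)
nu = 1030.0 / 13364
nu = 0.0771 mol/L

0.0771 mol/L


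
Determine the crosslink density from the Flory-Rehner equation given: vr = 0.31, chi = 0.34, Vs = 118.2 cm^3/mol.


ln(1 - vr) = ln(1 - 0.31) = -0.3711
Numerator = -((-0.3711) + 0.31 + 0.34 * 0.31^2) = 0.0284
Denominator = 118.2 * (0.31^(1/3) - 0.31/2) = 61.6756
nu = 0.0284 / 61.6756 = 4.6031e-04 mol/cm^3

4.6031e-04 mol/cm^3


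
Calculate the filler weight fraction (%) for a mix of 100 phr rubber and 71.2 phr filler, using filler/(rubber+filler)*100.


Filler % = filler / (rubber + filler) * 100
= 71.2 / (100 + 71.2) * 100
= 71.2 / 171.2 * 100
= 41.59%

41.59%


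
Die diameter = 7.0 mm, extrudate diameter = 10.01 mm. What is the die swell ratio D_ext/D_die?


Die swell ratio = D_extrudate / D_die
= 10.01 / 7.0
= 1.43

Die swell = 1.43


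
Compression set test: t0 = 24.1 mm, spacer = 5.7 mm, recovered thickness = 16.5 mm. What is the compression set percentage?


CS = (t0 - recovered) / (t0 - ts) * 100
= (24.1 - 16.5) / (24.1 - 5.7) * 100
= 7.6 / 18.4 * 100
= 41.3%

41.3%


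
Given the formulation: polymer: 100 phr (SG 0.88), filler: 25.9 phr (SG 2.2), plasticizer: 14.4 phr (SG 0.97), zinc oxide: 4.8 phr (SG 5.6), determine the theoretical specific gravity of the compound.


Sum of weights = 145.1
Volume contributions:
  polymer: 100/0.88 = 113.6364
  filler: 25.9/2.2 = 11.7727
  plasticizer: 14.4/0.97 = 14.8454
  zinc oxide: 4.8/5.6 = 0.8571
Sum of volumes = 141.1116
SG = 145.1 / 141.1116 = 1.028

SG = 1.028


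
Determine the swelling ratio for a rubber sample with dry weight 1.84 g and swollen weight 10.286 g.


Q = W_swollen / W_dry
Q = 10.286 / 1.84
Q = 5.59

Q = 5.59


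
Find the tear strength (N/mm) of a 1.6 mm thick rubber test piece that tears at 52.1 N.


Tear strength = force / thickness
= 52.1 / 1.6
= 32.56 N/mm

32.56 N/mm


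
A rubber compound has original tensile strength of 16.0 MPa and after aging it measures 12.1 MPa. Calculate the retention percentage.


Retention = aged / original * 100
= 12.1 / 16.0 * 100
= 75.6%

75.6%


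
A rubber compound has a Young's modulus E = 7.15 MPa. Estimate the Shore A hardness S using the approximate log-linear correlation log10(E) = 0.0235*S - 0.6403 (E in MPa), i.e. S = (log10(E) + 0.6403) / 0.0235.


log10(E) = 0.0235*S - 0.6403  =>  S = (log10(E) + 0.6403) / 0.0235
log10(7.15) = 0.854306
S = (0.854306 + 0.6403) / 0.0235 = 1.494606 / 0.0235
S = 63.6

Shore A = 63.6


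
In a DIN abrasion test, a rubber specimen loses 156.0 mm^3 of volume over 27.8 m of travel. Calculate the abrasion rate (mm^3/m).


Rate = volume_loss / distance
= 156.0 / 27.8
= 5.612 mm^3/m

5.612 mm^3/m


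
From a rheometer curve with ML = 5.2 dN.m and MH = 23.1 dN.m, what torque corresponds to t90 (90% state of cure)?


M90 = ML + 0.9 * (MH - ML)
M90 = 5.2 + 0.9 * (23.1 - 5.2)
M90 = 5.2 + 0.9 * 17.9
M90 = 21.31 dN.m

21.31 dN.m


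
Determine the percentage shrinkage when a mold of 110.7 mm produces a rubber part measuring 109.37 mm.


Shrinkage = (mold - part) / mold * 100
= (110.7 - 109.37) / 110.7 * 100
= 1.33 / 110.7 * 100
= 1.2%

1.2%


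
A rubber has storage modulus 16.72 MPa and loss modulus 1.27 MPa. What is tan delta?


tan delta = E'' / E'
= 1.27 / 16.72
= 0.076

tan delta = 0.076


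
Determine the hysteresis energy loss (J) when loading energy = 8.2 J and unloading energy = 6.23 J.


Hysteresis loss = loading - unloading
= 8.2 - 6.23
= 1.97 J

1.97 J


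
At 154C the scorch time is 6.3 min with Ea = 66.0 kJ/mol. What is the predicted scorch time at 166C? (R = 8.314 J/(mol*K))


Convert temperatures: T1 = 154 + 273.15 = 427.15 K, T2 = 166 + 273.15 = 439.15 K
ts2_new = 6.3 * exp(66000 / 8.314 * (1/439.15 - 1/427.15))
1/T2 - 1/T1 = -6.3972e-05
ts2_new = 3.79 min

3.79 min


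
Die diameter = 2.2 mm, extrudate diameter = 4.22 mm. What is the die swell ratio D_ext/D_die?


Die swell ratio = D_extrudate / D_die
= 4.22 / 2.2
= 1.918

Die swell = 1.918


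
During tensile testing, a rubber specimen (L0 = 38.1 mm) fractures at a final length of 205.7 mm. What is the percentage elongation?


Elongation = (Lf - L0) / L0 * 100
= (205.7 - 38.1) / 38.1 * 100
= 167.6 / 38.1 * 100
= 439.9%

439.9%


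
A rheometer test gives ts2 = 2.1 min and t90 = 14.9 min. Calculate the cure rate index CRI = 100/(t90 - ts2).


CRI = 100 / (t90 - ts2)
= 100 / (14.9 - 2.1)
= 100 / 12.8
= 7.81 min^-1

7.81 min^-1


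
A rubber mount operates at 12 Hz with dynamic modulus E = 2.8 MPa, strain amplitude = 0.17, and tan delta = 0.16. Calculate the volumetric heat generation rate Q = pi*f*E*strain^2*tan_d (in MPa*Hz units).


Q = pi * f * E * strain^2 * tan_d
= pi * 12 * 2.8 * 0.17^2 * 0.16
= pi * 12 * 2.8 * 0.0289 * 0.16
= 0.4881

Q = 0.4881


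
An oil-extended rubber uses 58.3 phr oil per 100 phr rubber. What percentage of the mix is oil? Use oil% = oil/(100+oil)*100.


Oil % = oil / (100 + oil) * 100
= 58.3 / (100 + 58.3) * 100
= 58.3 / 158.3 * 100
= 36.83%

36.83%


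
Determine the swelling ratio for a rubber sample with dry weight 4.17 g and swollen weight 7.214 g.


Q = W_swollen / W_dry
Q = 7.214 / 4.17
Q = 1.73

Q = 1.73


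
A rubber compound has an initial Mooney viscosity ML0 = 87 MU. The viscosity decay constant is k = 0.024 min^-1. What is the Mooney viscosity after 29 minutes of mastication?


ML = ML0 * exp(-k * t)
ML = 87 * exp(-0.024 * 29)
ML = 87 * 0.4986
ML = 43.38 MU

43.38 MU


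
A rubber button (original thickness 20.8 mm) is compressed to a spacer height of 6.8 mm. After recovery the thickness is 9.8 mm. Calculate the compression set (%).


CS = (t0 - recovered) / (t0 - ts) * 100
= (20.8 - 9.8) / (20.8 - 6.8) * 100
= 11.0 / 14.0 * 100
= 78.6%

78.6%


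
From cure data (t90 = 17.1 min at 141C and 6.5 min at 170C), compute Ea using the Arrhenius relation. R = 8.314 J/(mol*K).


T1 = 414.15 K, T2 = 443.15 K
1/T1 - 1/T2 = 1.5801e-04
ln(t1/t2) = ln(17.1/6.5) = 0.9673
Ea = 8.314 * 0.9673 / 1.5801e-04 = 50894.5153 J/mol
Ea = 50.89 kJ/mol

50.89 kJ/mol


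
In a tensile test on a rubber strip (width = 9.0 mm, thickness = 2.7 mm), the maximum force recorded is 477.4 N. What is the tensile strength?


Area = width * thickness = 9.0 * 2.7 = 24.3 mm^2
TS = force / area = 477.4 / 24.3 = 19.65 MPa

19.65 MPa


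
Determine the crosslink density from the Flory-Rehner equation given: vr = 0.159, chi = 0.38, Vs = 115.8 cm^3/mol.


ln(1 - vr) = ln(1 - 0.159) = -0.1732
Numerator = -((-0.1732) + 0.159 + 0.38 * 0.159^2) = 0.0046
Denominator = 115.8 * (0.159^(1/3) - 0.159/2) = 53.5286
nu = 0.0046 / 53.5286 = 8.5129e-05 mol/cm^3

8.5129e-05 mol/cm^3


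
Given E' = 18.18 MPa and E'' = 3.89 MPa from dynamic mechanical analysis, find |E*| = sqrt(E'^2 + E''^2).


|E*| = sqrt(E'^2 + E''^2)
= sqrt(18.18^2 + 3.89^2)
= sqrt(330.5124 + 15.1321)
= 18.592 MPa

18.592 MPa


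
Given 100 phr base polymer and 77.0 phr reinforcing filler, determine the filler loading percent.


Filler % = filler / (rubber + filler) * 100
= 77.0 / (100 + 77.0) * 100
= 77.0 / 177.0 * 100
= 43.5%

43.5%


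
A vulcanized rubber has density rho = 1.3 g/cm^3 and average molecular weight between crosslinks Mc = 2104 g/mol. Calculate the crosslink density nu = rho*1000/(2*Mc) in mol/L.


nu = rho * 1000 / (2 * Mc)
nu = 1.3 * 1000 / (2 * 2104)
nu = 1300.0 / 4208
nu = 0.3089 mol/L

0.3089 mol/L


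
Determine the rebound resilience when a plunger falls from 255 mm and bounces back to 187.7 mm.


Resilience = h_rebound / h_drop * 100
= 187.7 / 255 * 100
= 73.6%

73.6%


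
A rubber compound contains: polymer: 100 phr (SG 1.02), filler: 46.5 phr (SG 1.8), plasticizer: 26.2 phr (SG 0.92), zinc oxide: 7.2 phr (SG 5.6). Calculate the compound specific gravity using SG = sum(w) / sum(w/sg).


Sum of weights = 179.9
Volume contributions:
  polymer: 100/1.02 = 98.0392
  filler: 46.5/1.8 = 25.8333
  plasticizer: 26.2/0.92 = 28.4783
  zinc oxide: 7.2/5.6 = 1.2857
Sum of volumes = 153.6365
SG = 179.9 / 153.6365 = 1.171

SG = 1.171


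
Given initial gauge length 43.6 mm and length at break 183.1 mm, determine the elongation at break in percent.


Elongation = (Lf - L0) / L0 * 100
= (183.1 - 43.6) / 43.6 * 100
= 139.5 / 43.6 * 100
= 320.0%

320.0%


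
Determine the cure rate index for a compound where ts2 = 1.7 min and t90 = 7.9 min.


CRI = 100 / (t90 - ts2)
= 100 / (7.9 - 1.7)
= 100 / 6.2
= 16.13 min^-1

16.13 min^-1


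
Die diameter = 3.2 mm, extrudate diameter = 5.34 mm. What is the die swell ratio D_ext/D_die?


Die swell ratio = D_extrudate / D_die
= 5.34 / 3.2
= 1.669

Die swell = 1.669


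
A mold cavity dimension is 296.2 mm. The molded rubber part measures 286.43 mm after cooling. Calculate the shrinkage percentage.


Shrinkage = (mold - part) / mold * 100
= (296.2 - 286.43) / 296.2 * 100
= 9.77 / 296.2 * 100
= 3.3%

3.3%


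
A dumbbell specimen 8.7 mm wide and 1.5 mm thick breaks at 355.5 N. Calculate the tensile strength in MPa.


Area = width * thickness = 8.7 * 1.5 = 13.05 mm^2
TS = force / area = 355.5 / 13.05 = 27.24 MPa

27.24 MPa


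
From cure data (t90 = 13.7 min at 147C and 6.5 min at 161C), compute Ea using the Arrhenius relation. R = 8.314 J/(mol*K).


T1 = 420.15 K, T2 = 434.15 K
1/T1 - 1/T2 = 7.6751e-05
ln(t1/t2) = ln(13.7/6.5) = 0.7456
Ea = 8.314 * 0.7456 / 7.6751e-05 = 80765.9604 J/mol
Ea = 80.77 kJ/mol

80.77 kJ/mol


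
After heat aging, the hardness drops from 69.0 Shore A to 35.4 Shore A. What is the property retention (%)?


Retention = aged / original * 100
= 35.4 / 69.0 * 100
= 51.3%

51.3%


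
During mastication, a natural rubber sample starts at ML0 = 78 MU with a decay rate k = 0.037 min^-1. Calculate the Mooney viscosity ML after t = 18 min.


ML = ML0 * exp(-k * t)
ML = 78 * exp(-0.037 * 18)
ML = 78 * 0.5138
ML = 40.07 MU

40.07 MU


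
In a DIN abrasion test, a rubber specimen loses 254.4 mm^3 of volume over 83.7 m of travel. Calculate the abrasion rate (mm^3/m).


Rate = volume_loss / distance
= 254.4 / 83.7
= 3.039 mm^3/m

3.039 mm^3/m


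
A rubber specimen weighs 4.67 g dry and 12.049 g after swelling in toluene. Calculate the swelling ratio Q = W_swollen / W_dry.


Q = W_swollen / W_dry
Q = 12.049 / 4.67
Q = 2.58

Q = 2.58


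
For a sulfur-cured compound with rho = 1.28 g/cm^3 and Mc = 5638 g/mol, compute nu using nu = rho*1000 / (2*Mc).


nu = rho * 1000 / (2 * Mc)
nu = 1.28 * 1000 / (2 * 5638)
nu = 1280.0 / 11276
nu = 0.1135 mol/L

0.1135 mol/L


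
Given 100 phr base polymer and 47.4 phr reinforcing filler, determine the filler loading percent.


Filler % = filler / (rubber + filler) * 100
= 47.4 / (100 + 47.4) * 100
= 47.4 / 147.4 * 100
= 32.16%

32.16%


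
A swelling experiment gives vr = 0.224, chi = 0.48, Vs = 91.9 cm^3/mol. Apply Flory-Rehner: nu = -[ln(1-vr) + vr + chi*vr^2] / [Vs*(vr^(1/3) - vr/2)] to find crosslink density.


ln(1 - vr) = ln(1 - 0.224) = -0.2536
Numerator = -((-0.2536) + 0.224 + 0.48 * 0.224^2) = 0.0055
Denominator = 91.9 * (0.224^(1/3) - 0.224/2) = 45.5197
nu = 0.0055 / 45.5197 = 1.2123e-04 mol/cm^3

1.2123e-04 mol/cm^3


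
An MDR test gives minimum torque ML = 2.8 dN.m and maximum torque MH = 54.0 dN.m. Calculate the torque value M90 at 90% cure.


M90 = ML + 0.9 * (MH - ML)
M90 = 2.8 + 0.9 * (54.0 - 2.8)
M90 = 2.8 + 0.9 * 51.2
M90 = 48.88 dN.m

48.88 dN.m


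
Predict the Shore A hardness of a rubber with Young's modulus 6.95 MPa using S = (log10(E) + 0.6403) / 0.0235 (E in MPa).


log10(E) = 0.0235*S - 0.6403  =>  S = (log10(E) + 0.6403) / 0.0235
log10(6.95) = 0.841985
S = (0.841985 + 0.6403) / 0.0235 = 1.482285 / 0.0235
S = 63.1

Shore A = 63.1


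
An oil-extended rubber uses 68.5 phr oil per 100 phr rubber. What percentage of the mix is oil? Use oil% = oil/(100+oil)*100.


Oil % = oil / (100 + oil) * 100
= 68.5 / (100 + 68.5) * 100
= 68.5 / 168.5 * 100
= 40.65%

40.65%
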